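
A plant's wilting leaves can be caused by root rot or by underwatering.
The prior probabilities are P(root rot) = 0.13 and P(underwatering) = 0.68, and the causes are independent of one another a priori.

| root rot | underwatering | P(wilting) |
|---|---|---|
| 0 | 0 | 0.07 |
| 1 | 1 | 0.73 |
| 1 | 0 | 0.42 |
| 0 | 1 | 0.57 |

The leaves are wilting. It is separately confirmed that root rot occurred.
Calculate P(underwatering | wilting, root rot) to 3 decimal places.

P(wilting | root rot) = 0.42×0.32 + 0.73×0.68 = 0.134400 + 0.496400 = 0.630800
Restricting to configurations with underwatering present: 0.73×0.68 = 0.496400.
Hence the posterior is 0.496400/0.630800 ≈ 0.787.

P(underwatering | wilting, root rot) ≈ 0.787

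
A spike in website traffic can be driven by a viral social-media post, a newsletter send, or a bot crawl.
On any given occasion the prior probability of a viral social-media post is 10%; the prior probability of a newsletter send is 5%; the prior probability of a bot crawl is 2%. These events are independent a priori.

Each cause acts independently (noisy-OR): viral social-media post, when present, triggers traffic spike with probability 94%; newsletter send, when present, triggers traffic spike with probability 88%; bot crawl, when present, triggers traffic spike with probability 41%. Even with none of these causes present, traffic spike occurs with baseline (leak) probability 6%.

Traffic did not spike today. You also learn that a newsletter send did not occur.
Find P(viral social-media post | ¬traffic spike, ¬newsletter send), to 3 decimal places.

Under noisy-OR, P(traffic spike | causes) = 1 − (1−0.06)·∏(1−qᵢ) over the active causes.
P(¬traffic spike | ¬newsletter send) = 0.94×0.9×0.98 + 0.5546×0.9×0.02 + 0.0564×0.1×0.98 + 0.033276×0.1×0.02 = 0.829080 + 0.009983 + 0.005527 + 0.000067 = 0.844657
Restricting to configurations with viral social-media post present: 0.005527 + 0.000067 = 0.005594.
So P(viral social-media post | ¬traffic spike, ¬newsletter send) = 0.005594/0.844657 ≈ 0.007.

P(viral social-media post | ¬traffic spike, ¬newsletter send) ≈ 0.007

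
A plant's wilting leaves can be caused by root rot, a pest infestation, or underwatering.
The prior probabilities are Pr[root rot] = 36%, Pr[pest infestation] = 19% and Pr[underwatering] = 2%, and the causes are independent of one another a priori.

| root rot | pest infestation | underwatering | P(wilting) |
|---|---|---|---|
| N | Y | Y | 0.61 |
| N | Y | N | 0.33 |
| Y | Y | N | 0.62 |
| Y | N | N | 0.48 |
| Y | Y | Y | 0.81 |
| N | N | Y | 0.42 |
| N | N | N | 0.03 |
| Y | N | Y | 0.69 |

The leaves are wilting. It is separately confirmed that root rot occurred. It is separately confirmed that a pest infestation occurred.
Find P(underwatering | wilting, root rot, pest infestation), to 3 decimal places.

P(underwatering | wilting, root rot, pest infestation) ≈ 0.026

Numerator (weight on configurations with underwatering): 0.81*0.02 = 0.016200
Denominator P(wilting | root rot, pest infestation): 0.62*0.98 + 0.81*0.02 = 0.623800
P(underwatering | wilting, root rot, pest infestation) = 0.016200/0.623800 ≈ 0.026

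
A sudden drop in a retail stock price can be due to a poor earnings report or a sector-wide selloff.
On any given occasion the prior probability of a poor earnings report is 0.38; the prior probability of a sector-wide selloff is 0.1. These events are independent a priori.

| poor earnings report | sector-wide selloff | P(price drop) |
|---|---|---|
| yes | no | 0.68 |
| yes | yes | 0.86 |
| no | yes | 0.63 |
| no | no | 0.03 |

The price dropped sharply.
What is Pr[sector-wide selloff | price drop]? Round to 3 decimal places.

Pr[sector-wide selloff | price drop] ≈ 0.223

P(price drop) = 0.03*0.62*0.9 + 0.63*0.62*0.1 + 0.68*0.38*0.9 + 0.86*0.38*0.1 = 0.016740 + 0.039060 + 0.232560 + 0.032680 = 0.321040
The sector-wide selloff-present share is 0.039060 + 0.032680 = 0.071740.
So P(sector-wide selloff | price drop) = 0.071740/0.321040 ≈ 0.223.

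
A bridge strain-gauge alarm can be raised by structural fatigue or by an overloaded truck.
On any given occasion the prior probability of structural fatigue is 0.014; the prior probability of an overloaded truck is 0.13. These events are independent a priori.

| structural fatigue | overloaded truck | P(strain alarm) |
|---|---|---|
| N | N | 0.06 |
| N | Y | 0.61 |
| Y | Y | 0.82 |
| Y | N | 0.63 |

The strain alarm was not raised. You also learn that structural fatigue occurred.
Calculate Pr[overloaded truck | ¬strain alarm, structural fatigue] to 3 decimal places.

P(¬strain alarm | structural fatigue) = 0.37×0.87 + 0.18×0.13 = 0.321900 + 0.023400 = 0.345300
Of this, 0.023400 comes from 0.18×0.13 (the overloaded truck=true cases).
P(overloaded truck | ¬strain alarm, structural fatigue) = 0.023400 / 0.345300 ≈ 0.068

Pr[overloaded truck | ¬strain alarm, structural fatigue] ≈ 0.068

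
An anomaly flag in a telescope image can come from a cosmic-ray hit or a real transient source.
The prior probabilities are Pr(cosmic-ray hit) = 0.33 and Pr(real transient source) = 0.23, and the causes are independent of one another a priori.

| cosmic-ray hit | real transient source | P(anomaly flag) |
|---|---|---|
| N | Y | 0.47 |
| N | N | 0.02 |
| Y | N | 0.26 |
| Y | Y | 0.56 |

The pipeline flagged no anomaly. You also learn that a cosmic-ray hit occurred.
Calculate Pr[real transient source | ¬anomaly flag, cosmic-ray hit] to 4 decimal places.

Pr[real transient source | ¬anomaly flag, cosmic-ray hit] ≈ 0.1508

Sum P(¬anomaly flag|·) weighted by the priors over both values of real transient source:
  P(¬anomaly flag | cosmic-ray hit) = 0.74*0.77 + 0.44*0.23
        = 0.569800 + 0.101200 = 0.671000
Configurations with real transient source contribute 0.101200, so
  P(real transient source | ¬anomaly flag, cosmic-ray hit) = 0.101200 / 0.671000 ≈ 0.1508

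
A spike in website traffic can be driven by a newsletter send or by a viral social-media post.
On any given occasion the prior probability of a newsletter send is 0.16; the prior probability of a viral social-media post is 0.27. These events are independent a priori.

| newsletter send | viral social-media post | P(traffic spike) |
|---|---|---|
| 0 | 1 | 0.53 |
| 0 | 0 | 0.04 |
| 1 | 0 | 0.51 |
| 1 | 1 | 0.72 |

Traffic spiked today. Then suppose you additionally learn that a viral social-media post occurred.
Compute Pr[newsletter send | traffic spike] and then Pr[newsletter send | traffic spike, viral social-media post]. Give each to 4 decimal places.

Pr[newsletter send | traffic spike] ≈ 0.3852; Pr[newsletter send | traffic spike, viral social-media post] ≈ 0.2056

P(traffic spike) = 0.04*0.84*0.73 + 0.53*0.84*0.27 + 0.51*0.16*0.73 + 0.72*0.16*0.27 = 0.024528 + 0.120204 + 0.059568 + 0.031104 = 0.235404
Of this, 0.090672 comes from 0.059568 + 0.031104 (the newsletter send=true cases).
So P(newsletter send | traffic spike) = 0.090672/0.235404 ≈ 0.3852.

Now also conditioning on viral social-media post=true:
P(traffic spike | viral social-media post) = 0.53×0.84 + 0.72×0.16 = 0.445200 + 0.115200 = 0.560400
Restricting to configurations with newsletter send present: 0.72×0.16 = 0.115200.
So P(newsletter send | traffic spike, viral social-media post) = 0.115200/0.560400 ≈ 0.2056.
This is intercausal reasoning (explaining away): once viral social-media post accounts for the traffic spike, newsletter send becomes less likely.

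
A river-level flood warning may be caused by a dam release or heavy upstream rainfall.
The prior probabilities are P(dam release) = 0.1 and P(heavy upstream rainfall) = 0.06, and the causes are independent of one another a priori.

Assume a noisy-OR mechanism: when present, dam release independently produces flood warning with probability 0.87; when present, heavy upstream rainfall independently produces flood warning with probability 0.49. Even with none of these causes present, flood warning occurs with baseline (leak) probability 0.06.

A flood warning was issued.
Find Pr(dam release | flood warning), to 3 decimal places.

Pr(dam release | flood warning) ≈ 0.528

Under noisy-OR, P(flood warning | causes) = 1 − (1−0.06)·∏(1−qᵢ) over the active causes.
Numerator (weight on configurations with dam release): 0.082513 + 0.005626 = 0.088139
Normalizer over all consistent configurations: 0.06·0.9·0.94 + 0.5206·0.9·0.06 + 0.8778·0.1·0.94 + 0.937678·0.1·0.06 = 0.167011
Posterior = 0.088139 / 0.167011 ≈ 0.528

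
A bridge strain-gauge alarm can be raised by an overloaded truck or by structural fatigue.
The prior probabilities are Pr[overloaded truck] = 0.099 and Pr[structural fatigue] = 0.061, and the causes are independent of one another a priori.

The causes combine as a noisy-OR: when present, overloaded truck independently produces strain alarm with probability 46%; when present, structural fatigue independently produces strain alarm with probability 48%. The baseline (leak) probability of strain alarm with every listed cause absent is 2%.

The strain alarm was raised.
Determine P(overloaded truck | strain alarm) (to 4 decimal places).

P(overloaded truck | strain alarm) ≈ 0.5232

Under noisy-OR, P(strain alarm | causes) = 1 − (1−0.02)·∏(1−qᵢ) over the active causes.
P(strain alarm) = 0.02*0.901*0.939 + 0.4904*0.901*0.061 + 0.4708*0.099*0.939 + 0.724816*0.099*0.061 = 0.016921 + 0.026953 + 0.043766 + 0.004377 = 0.092017
Of this, 0.048143 comes from 0.043766 + 0.004377 (the overloaded truck=true cases).
Hence the posterior is 0.048143/0.092017 ≈ 0.5232.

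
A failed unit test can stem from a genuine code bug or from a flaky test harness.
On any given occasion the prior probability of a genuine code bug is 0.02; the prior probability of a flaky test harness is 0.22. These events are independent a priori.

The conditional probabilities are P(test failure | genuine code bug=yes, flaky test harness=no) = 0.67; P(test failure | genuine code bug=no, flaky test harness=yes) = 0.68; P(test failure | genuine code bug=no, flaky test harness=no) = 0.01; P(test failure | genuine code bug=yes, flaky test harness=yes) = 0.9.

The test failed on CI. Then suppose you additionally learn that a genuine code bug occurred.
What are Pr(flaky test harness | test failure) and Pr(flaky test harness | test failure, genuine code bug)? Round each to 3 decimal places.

P(test failure) = 0.01×0.98×0.78 + 0.68×0.98×0.22 + 0.67×0.02×0.78 + 0.9×0.02×0.22 = 0.007644 + 0.146608 + 0.010452 + 0.003960 = 0.168664
The flaky test harness-present share is 0.146608 + 0.003960 = 0.150568.
So P(flaky test harness | test failure) = 0.150568/0.168664 ≈ 0.893.

With the extra evidence:
Weight on flaky test harness=true, given the evidence: 0.9·0.22 = 0.198000
Normalizer over all consistent configurations: 0.67·0.78 + 0.9·0.22 = 0.720600
P(flaky test harness | test failure, genuine code bug) = 0.198000/0.720600 ≈ 0.275
Conditioning on genuine code bug lowers the posterior on flaky test harness: the classic explaining-away effect in a common-effect structure.

Pr(flaky test harness | test failure) ≈ 0.893; Pr(flaky test harness | test failure, genuine code bug) ≈ 0.275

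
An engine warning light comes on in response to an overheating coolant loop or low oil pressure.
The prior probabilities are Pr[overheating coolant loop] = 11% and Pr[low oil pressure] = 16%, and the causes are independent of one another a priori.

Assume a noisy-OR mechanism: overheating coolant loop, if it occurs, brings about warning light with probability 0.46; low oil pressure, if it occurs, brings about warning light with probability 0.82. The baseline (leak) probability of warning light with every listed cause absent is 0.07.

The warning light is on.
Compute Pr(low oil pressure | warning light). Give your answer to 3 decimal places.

Pr(low oil pressure | warning light) ≈ 0.578

Under noisy-OR, P(warning light | causes) = 1 − (1−0.07)·∏(1−qᵢ) over the active causes.
By total probability over the 4 (overheating coolant loop, low oil pressure) configurations:
  P(warning light) = 0.07·0.89·0.84 + 0.8326·0.89·0.16 + 0.4978·0.11·0.84 + 0.909604·0.11·0.16
        = 0.052332 + 0.118562 + 0.045997 + 0.016009 = 0.232900
Keeping only the low oil pressure-present terms gives 0.134571, so
  P(low oil pressure | warning light) = 0.134571 / 0.232900 ≈ 0.578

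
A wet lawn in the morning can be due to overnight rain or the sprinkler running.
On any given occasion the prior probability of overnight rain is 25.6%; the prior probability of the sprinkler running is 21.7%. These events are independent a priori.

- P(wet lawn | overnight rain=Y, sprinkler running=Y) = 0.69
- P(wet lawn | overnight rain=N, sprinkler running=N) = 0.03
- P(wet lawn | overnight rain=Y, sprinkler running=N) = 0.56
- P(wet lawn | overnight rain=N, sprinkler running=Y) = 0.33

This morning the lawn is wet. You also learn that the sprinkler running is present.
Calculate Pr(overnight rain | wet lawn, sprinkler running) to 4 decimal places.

Pr(overnight rain | wet lawn, sprinkler running) ≈ 0.4184

Weight on overnight rain=true, given the evidence: 0.69*0.256 = 0.176640
Denominator P(wet lawn | sprinkler running): 0.33*0.744 + 0.69*0.256 = 0.422160
Posterior = 0.176640 / 0.422160 ≈ 0.4184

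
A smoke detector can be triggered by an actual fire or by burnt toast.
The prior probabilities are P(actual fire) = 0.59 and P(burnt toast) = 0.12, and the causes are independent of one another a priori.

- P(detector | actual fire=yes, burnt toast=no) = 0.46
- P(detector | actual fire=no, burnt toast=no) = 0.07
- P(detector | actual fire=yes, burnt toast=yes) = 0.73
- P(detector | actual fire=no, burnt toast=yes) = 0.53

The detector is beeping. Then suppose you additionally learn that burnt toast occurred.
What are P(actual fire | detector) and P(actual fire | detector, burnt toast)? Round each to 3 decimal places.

P(actual fire | detector) ≈ 0.850; P(actual fire | detector, burnt toast) ≈ 0.665

P(detector) = 0.07·0.41·0.88 + 0.53·0.41·0.12 + 0.46·0.59·0.88 + 0.73·0.59·0.12 = 0.025256 + 0.026076 + 0.238832 + 0.051684 = 0.341848
Restricting to configurations with actual fire present: 0.238832 + 0.051684 = 0.290516.
Hence the posterior is 0.290516/0.341848 ≈ 0.850.

With the extra evidence:
Enumerate both values of actual fire and weight by the priors:
  P(detector | burnt toast) = 0.53*0.41 + 0.73*0.59
        = 0.217300 + 0.430700 = 0.648000
Configurations with actual fire contribute 0.430700, so
  P(actual fire | detector, burnt toast) = 0.430700 / 0.648000 ≈ 0.665
The drop from 0.850 to 0.665 is the explaining-away (discounting) effect.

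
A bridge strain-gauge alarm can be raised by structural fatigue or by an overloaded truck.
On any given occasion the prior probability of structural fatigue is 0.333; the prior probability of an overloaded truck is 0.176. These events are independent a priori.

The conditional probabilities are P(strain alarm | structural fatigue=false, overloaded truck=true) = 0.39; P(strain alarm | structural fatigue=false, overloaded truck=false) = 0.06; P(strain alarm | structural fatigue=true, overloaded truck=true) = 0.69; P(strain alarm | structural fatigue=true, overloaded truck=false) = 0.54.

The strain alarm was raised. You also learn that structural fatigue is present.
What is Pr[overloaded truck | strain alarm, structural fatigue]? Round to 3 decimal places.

Pr[overloaded truck | strain alarm, structural fatigue] ≈ 0.214

Weight on overloaded truck=true, given the evidence: 0.69*0.176 = 0.121440
The normalizing constant is 0.54*0.824 + 0.69*0.176 = 0.566400
P(overloaded truck | strain alarm, structural fatigue) = 0.121440/0.566400 ≈ 0.214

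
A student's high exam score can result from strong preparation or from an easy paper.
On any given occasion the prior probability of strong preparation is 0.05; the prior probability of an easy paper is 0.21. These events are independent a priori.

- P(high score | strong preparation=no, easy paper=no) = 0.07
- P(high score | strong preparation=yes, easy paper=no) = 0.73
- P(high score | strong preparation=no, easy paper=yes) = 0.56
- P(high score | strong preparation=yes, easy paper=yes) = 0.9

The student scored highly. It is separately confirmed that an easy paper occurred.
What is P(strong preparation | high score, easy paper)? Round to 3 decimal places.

For the numerator, keep only strong preparation=true terms: 0.9×0.05 = 0.045000
Normalizer over all consistent configurations: 0.56×0.95 + 0.9×0.05 = 0.577000
Posterior = 0.045000 / 0.577000 ≈ 0.078

P(strong preparation | high score, easy paper) ≈ 0.078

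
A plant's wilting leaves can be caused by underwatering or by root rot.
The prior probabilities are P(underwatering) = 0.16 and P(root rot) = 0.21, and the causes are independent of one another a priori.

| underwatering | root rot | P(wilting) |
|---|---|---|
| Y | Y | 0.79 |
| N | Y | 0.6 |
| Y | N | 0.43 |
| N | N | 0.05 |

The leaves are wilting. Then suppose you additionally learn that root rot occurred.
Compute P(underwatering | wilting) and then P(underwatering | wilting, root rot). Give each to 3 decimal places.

P(wilting) = 0.05·0.84·0.79 + 0.6·0.84·0.21 + 0.43·0.16·0.79 + 0.79·0.16·0.21 = 0.033180 + 0.105840 + 0.054352 + 0.026544 = 0.219916
Of this, 0.080896 comes from 0.054352 + 0.026544 (the underwatering=true cases).
P(underwatering | wilting) = 0.080896 / 0.219916 ≈ 0.368

Now condition on the additional information:
For the numerator, keep only underwatering=true terms: 0.79·0.16 = 0.126400
Denominator P(wilting | root rot): 0.6·0.84 + 0.79·0.16 = 0.630400
Posterior = 0.126400 / 0.630400 ≈ 0.201
Conditioning on root rot lowers the posterior on underwatering: the classic explaining-away effect in a common-effect structure.

P(underwatering | wilting) ≈ 0.368; P(underwatering | wilting, root rot) ≈ 0.201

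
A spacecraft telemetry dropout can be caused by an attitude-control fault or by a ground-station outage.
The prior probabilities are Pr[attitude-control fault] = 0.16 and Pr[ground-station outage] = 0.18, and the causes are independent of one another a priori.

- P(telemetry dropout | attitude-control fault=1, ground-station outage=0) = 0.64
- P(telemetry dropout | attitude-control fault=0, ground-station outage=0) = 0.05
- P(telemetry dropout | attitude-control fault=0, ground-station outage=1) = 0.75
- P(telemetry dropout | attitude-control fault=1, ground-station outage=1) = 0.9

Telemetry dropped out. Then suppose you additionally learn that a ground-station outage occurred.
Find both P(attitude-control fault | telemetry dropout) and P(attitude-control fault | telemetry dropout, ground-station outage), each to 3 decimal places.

P(telemetry dropout) = 0.05×0.84×0.82 + 0.75×0.84×0.18 + 0.64×0.16×0.82 + 0.9×0.16×0.18 = 0.034440 + 0.113400 + 0.083968 + 0.025920 = 0.257728
Restricting to configurations with attitude-control fault present: 0.083968 + 0.025920 = 0.109888.
So P(attitude-control fault | telemetry dropout) = 0.109888/0.257728 ≈ 0.426.

Now also conditioning on ground-station outage=true:
By total probability over both values of attitude-control fault:
  P(telemetry dropout | ground-station outage) = 0.75*0.84 + 0.9*0.16
        = 0.630000 + 0.144000 = 0.774000
The terms with attitude-control fault present sum to 0.144000, so
  P(attitude-control fault | telemetry dropout, ground-station outage) = 0.144000 / 0.774000 ≈ 0.186

P(attitude-control fault | telemetry dropout) ≈ 0.426; P(attitude-control fault | telemetry dropout, ground-station outage) ≈ 0.186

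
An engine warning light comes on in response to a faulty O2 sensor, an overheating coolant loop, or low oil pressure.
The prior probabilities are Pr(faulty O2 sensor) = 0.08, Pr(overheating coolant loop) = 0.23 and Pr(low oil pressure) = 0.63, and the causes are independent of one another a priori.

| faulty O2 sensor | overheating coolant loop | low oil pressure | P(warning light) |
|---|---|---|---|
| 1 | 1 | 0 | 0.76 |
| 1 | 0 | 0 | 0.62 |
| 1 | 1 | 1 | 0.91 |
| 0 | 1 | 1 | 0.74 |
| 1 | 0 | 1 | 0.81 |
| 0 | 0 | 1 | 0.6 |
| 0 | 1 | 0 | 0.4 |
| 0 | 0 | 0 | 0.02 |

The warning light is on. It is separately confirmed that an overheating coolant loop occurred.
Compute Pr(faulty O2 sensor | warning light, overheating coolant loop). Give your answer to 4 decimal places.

P(warning light | overheating coolant loop) = 0.4×0.92×0.37 + 0.74×0.92×0.63 + 0.76×0.08×0.37 + 0.91×0.08×0.63 = 0.136160 + 0.428904 + 0.022496 + 0.045864 = 0.633424
Restricting to configurations with faulty O2 sensor present: 0.022496 + 0.045864 = 0.068360.
Hence the posterior is 0.068360/0.633424 ≈ 0.1079.

Pr(faulty O2 sensor | warning light, overheating coolant loop) ≈ 0.1079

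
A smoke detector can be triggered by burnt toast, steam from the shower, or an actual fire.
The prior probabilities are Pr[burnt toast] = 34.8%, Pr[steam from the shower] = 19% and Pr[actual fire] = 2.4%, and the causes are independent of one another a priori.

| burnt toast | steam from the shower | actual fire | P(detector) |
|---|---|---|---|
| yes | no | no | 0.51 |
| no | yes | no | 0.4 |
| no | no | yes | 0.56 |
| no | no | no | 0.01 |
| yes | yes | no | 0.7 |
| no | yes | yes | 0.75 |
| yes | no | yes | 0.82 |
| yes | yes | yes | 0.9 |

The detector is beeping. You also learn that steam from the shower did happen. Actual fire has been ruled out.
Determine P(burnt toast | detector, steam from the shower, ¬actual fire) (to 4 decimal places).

P(detector | steam from the shower, ¬actual fire) = 0.4·0.652 + 0.7·0.348 = 0.260800 + 0.243600 = 0.504400
The burnt toast-present share is 0.7·0.348 = 0.243600.
So P(burnt toast | detector, steam from the shower, ¬actual fire) = 0.243600/0.504400 ≈ 0.4830.

P(burnt toast | detector, steam from the shower, ¬actual fire) ≈ 0.4830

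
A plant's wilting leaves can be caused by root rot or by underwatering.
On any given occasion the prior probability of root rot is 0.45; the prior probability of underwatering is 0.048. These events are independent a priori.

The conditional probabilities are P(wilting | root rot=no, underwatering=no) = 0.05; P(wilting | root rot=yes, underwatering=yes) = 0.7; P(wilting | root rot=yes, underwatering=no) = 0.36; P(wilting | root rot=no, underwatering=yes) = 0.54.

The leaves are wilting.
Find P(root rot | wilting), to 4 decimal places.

P(root rot | wilting) ≈ 0.8072

For the numerator, keep only root rot=true terms: 0.154224 + 0.015120 = 0.169344
Normalizer over all consistent configurations: 0.05×0.55×0.952 + 0.54×0.55×0.048 + 0.36×0.45×0.952 + 0.7×0.45×0.048 = 0.209780
P(root rot | wilting) = 0.169344/0.209780 ≈ 0.8072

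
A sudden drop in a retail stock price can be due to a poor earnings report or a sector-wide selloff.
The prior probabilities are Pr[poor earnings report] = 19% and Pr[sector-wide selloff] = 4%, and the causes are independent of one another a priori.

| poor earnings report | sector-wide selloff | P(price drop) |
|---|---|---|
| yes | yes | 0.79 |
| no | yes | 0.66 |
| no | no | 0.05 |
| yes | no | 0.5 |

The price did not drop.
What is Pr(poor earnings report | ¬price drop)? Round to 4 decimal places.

Pr(poor earnings report | ¬price drop) ≈ 0.1101

Enumerate the 4 (poor earnings report, sector-wide selloff) configurations and weight by the priors:
  P(¬price drop) = 0.95×0.81×0.96 + 0.34×0.81×0.04 + 0.5×0.19×0.96 + 0.21×0.19×0.04
        = 0.738720 + 0.011016 + 0.091200 + 0.001596 = 0.842532
Keeping only the poor earnings report-present terms gives 0.092796, so
  P(poor earnings report | ¬price drop) = 0.092796 / 0.842532 ≈ 0.1101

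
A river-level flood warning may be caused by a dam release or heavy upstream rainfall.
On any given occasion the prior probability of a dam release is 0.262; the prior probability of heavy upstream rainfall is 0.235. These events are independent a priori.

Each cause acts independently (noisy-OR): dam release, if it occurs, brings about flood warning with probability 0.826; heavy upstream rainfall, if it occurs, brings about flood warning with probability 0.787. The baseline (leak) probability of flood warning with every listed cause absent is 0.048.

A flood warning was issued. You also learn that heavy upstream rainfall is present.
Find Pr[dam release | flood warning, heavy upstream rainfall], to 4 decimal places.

Pr[dam release | flood warning, heavy upstream rainfall] ≈ 0.3005

Under noisy-OR, P(flood warning | causes) = 1 − (1−0.048)·∏(1−qᵢ) over the active causes.
Sum P(flood warning|·) weighted by the priors over both values of dam release:
  P(flood warning | heavy upstream rainfall) = 0.797224*0.738 + 0.964717*0.262
        = 0.588351 + 0.252756 = 0.841107
The terms with dam release present sum to 0.252756, so
  P(dam release | flood warning, heavy upstream rainfall) = 0.252756 / 0.841107 ≈ 0.3005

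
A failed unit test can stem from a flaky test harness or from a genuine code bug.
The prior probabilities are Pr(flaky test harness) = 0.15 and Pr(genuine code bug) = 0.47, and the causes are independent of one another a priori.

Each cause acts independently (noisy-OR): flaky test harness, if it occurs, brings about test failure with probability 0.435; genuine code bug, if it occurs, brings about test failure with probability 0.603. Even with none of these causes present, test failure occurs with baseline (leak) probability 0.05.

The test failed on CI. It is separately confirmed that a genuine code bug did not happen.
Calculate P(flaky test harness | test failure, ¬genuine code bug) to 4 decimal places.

P(flaky test harness | test failure, ¬genuine code bug) ≈ 0.6205

Under noisy-OR, P(test failure | causes) = 1 − (1−0.05)·∏(1−qᵢ) over the active causes.
P(test failure | ¬genuine code bug) = 0.05*0.85 + 0.46325*0.15 = 0.042500 + 0.069487 = 0.111987
Restricting to configurations with flaky test harness present: 0.46325*0.15 = 0.069487.
Hence the posterior is 0.069487/0.111987 ≈ 0.6205.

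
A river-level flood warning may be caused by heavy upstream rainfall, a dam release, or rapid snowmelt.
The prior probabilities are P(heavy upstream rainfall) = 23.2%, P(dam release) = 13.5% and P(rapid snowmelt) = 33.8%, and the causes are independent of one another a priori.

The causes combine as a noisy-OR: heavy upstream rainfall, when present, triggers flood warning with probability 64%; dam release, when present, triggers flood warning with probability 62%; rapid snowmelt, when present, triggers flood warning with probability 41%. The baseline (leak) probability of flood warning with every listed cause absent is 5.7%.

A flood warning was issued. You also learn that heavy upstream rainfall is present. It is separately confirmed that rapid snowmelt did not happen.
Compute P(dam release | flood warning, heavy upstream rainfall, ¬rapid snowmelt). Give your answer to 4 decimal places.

Under noisy-OR, P(flood warning | causes) = 1 − (1−0.057)·∏(1−qᵢ) over the active causes.
By total probability over both values of dam release:
  P(flood warning | heavy upstream rainfall, ¬rapid snowmelt) = 0.66052·0.865 + 0.870998·0.135
        = 0.571350 + 0.117585 = 0.688935
The terms with dam release present sum to 0.117585, so
  P(dam release | flood warning, heavy upstream rainfall, ¬rapid snowmelt) = 0.117585 / 0.688935 ≈ 0.1707

P(dam release | flood warning, heavy upstream rainfall, ¬rapid snowmelt) ≈ 0.1707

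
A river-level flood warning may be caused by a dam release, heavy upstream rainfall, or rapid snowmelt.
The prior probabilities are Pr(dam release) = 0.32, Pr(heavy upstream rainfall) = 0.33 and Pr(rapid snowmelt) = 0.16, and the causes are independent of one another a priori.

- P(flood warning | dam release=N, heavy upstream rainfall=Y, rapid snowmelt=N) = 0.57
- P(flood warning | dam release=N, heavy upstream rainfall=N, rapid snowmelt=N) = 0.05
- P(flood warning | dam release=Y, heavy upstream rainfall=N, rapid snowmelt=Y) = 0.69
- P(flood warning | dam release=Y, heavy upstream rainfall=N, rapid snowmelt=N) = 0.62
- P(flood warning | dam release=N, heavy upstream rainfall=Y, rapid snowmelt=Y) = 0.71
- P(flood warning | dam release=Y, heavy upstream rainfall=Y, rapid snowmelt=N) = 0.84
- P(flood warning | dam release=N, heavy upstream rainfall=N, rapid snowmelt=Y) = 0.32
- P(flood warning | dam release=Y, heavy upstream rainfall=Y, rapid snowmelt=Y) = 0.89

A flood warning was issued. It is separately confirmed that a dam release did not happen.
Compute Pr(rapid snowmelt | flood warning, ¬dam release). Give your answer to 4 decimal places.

Pr(rapid snowmelt | flood warning, ¬dam release) ≈ 0.2783

P(flood warning | ¬dam release) = 0.05·0.67·0.84 + 0.32·0.67·0.16 + 0.57·0.33·0.84 + 0.71·0.33·0.16 = 0.028140 + 0.034304 + 0.158004 + 0.037488 = 0.257936
The rapid snowmelt-present share is 0.034304 + 0.037488 = 0.071792.
P(rapid snowmelt | flood warning, ¬dam release) = 0.071792 / 0.257936 ≈ 0.2783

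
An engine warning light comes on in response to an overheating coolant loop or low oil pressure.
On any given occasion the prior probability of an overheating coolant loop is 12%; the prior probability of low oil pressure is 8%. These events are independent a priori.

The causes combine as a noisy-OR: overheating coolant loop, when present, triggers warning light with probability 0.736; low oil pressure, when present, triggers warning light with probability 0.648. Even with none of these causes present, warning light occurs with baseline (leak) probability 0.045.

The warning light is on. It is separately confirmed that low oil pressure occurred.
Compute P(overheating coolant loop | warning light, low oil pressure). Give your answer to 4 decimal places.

Under noisy-OR, P(warning light | causes) = 1 − (1−0.045)·∏(1−qᵢ) over the active causes.
Weight on overheating coolant loop=true, given the evidence: 0.911254*0.12 = 0.109350
Denominator P(warning light | low oil pressure): 0.66384*0.88 + 0.911254*0.12 = 0.693529
P(overheating coolant loop | warning light, low oil pressure) = 0.109350/0.693529 ≈ 0.1577

P(overheating coolant loop | warning light, low oil pressure) ≈ 0.1577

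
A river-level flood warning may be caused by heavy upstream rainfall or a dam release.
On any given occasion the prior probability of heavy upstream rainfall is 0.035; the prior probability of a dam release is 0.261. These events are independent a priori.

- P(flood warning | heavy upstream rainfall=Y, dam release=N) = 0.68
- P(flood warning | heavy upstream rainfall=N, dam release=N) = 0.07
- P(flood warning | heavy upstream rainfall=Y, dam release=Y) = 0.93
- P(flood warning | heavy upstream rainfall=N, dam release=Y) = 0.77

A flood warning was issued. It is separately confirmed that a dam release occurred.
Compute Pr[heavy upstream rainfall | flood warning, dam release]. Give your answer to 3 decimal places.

Sum P(flood warning|·) weighted by the priors over both values of heavy upstream rainfall:
  P(flood warning | dam release) = 0.77*0.965 + 0.93*0.035
        = 0.743050 + 0.032550 = 0.775600
Configurations with heavy upstream rainfall contribute 0.032550, so
  P(heavy upstream rainfall | flood warning, dam release) = 0.032550 / 0.775600 ≈ 0.042

Pr[heavy upstream rainfall | flood warning, dam release] ≈ 0.042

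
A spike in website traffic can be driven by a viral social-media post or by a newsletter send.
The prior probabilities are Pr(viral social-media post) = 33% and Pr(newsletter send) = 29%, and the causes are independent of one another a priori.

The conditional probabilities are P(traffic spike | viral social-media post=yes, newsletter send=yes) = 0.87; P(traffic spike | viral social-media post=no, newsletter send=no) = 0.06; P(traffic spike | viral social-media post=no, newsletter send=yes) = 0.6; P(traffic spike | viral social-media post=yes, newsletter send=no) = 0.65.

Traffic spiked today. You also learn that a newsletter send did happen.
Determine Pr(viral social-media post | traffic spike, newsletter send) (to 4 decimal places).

P(traffic spike | newsletter send) = 0.6·0.67 + 0.87·0.33 = 0.402000 + 0.287100 = 0.689100
Restricting to configurations with viral social-media post present: 0.87·0.33 = 0.287100.
So P(viral social-media post | traffic spike, newsletter send) = 0.287100/0.689100 ≈ 0.4166.

Pr(viral social-media post | traffic spike, newsletter send) ≈ 0.4166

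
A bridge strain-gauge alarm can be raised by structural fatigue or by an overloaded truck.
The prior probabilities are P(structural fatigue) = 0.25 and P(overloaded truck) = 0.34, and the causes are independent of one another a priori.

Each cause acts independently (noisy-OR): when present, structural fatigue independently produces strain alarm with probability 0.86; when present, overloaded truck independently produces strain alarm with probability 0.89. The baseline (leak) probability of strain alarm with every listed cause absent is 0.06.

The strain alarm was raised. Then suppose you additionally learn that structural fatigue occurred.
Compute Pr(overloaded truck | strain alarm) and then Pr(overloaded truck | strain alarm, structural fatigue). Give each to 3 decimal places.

Under noisy-OR, P(strain alarm | causes) = 1 − (1−0.06)·∏(1−qᵢ) over the active causes.
Enumerate the 4 (structural fatigue, overloaded truck) configurations and weight by the priors:
  P(strain alarm) = 0.06·0.75·0.66 + 0.8966·0.75·0.34 + 0.8684·0.25·0.66 + 0.985524·0.25·0.34
        = 0.029700 + 0.228633 + 0.143286 + 0.083770 = 0.485389
Configurations with overloaded truck contribute 0.312403, so
  P(overloaded truck | strain alarm) = 0.312403 / 0.485389 ≈ 0.644

Now also conditioning on structural fatigue=true:
Numerator (weight on configurations with overloaded truck): 0.985524×0.34 = 0.335078
Normalizer over all consistent configurations: 0.8684×0.66 + 0.985524×0.34 = 0.908222
P(overloaded truck | strain alarm, structural fatigue) = 0.335078/0.908222 ≈ 0.369

Pr(overloaded truck | strain alarm) ≈ 0.644; Pr(overloaded truck | strain alarm, structural fatigue) ≈ 0.369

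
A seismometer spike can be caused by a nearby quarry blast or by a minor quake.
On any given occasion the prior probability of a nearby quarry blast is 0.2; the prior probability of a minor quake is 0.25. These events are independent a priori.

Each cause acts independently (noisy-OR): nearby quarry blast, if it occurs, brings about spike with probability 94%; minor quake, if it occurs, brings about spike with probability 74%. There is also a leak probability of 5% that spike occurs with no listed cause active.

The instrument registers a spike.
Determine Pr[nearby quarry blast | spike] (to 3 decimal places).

Under noisy-OR, P(spike | causes) = 1 − (1−0.05)·∏(1−qᵢ) over the active causes.
P(spike) = 0.05×0.8×0.75 + 0.753×0.8×0.25 + 0.943×0.2×0.75 + 0.98518×0.2×0.25 = 0.030000 + 0.150600 + 0.141450 + 0.049259 = 0.371309
The nearby quarry blast-present share is 0.141450 + 0.049259 = 0.190709.
P(nearby quarry blast | spike) = 0.190709 / 0.371309 ≈ 0.514

Pr[nearby quarry blast | spike] ≈ 0.514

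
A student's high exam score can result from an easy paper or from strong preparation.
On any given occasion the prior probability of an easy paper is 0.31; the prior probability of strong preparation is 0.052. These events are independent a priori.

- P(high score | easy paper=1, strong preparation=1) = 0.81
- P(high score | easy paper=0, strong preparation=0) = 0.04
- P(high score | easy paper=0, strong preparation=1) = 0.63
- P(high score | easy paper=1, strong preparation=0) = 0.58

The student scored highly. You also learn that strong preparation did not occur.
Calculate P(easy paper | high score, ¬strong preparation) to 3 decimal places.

For the numerator, keep only easy paper=true terms: 0.58·0.31 = 0.179800
Denominator P(high score | ¬strong preparation): 0.04·0.69 + 0.58·0.31 = 0.207400
P(easy paper | high score, ¬strong preparation) = 0.179800/0.207400 ≈ 0.867

P(easy paper | high score, ¬strong preparation) ≈ 0.867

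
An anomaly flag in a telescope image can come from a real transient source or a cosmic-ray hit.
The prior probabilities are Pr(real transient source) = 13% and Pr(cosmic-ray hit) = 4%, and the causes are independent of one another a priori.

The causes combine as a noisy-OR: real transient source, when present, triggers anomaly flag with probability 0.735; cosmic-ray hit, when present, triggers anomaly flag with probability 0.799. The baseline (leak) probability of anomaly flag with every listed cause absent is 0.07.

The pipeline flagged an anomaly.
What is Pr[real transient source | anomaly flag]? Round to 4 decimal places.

Under noisy-OR, P(anomaly flag | causes) = 1 − (1−0.07)·∏(1−qᵢ) over the active causes.
Enumerate the 4 (real transient source, cosmic-ray hit) configurations and weight by the priors:
  P(anomaly flag) = 0.07×0.87×0.96 + 0.81307×0.87×0.04 + 0.75355×0.13×0.96 + 0.950464×0.13×0.04
        = 0.058464 + 0.028295 + 0.094043 + 0.004942 = 0.185744
Configurations with real transient source contribute 0.098985, so
  P(real transient source | anomaly flag) = 0.098985 / 0.185744 ≈ 0.5329

Pr[real transient source | anomaly flag] ≈ 0.5329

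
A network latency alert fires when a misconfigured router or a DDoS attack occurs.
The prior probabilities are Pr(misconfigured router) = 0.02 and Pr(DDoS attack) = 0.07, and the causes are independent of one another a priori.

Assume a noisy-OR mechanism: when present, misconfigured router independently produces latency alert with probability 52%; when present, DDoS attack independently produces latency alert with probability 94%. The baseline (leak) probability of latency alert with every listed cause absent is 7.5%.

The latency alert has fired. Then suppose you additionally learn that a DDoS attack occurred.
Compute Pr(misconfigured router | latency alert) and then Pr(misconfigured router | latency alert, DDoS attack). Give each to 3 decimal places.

Under noisy-OR, P(latency alert | causes) = 1 − (1−0.075)·∏(1−qᵢ) over the active causes.
P(latency alert) = 0.075*0.98*0.93 + 0.9445*0.98*0.07 + 0.556*0.02*0.93 + 0.97336*0.02*0.07 = 0.068355 + 0.064793 + 0.010342 + 0.001363 = 0.144853
Restricting to configurations with misconfigured router present: 0.010342 + 0.001363 = 0.011705.
Hence the posterior is 0.011705/0.144853 ≈ 0.081.

Now condition on the additional information:
Sum P(latency alert|·) weighted by the priors over both values of misconfigured router:
  P(latency alert | DDoS attack) = 0.9445·0.98 + 0.97336·0.02
        = 0.925610 + 0.019467 = 0.945077
The terms with misconfigured router present sum to 0.019467, so
  P(misconfigured router | latency alert, DDoS attack) = 0.019467 / 0.945077 ≈ 0.021
The drop from 0.081 to 0.021 is the explaining-away (discounting) effect.

Pr(misconfigured router | latency alert) ≈ 0.081; Pr(misconfigured router | latency alert, DDoS attack) ≈ 0.021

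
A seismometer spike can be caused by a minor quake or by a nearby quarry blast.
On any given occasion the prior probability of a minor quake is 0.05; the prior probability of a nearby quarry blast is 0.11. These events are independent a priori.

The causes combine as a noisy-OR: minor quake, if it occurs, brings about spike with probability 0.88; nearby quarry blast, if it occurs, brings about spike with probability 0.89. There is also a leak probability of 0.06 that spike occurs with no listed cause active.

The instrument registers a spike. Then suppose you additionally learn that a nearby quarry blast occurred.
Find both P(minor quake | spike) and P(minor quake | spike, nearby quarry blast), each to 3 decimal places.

P(minor quake | spike) ≈ 0.237; P(minor quake | spike, nearby quarry blast) ≈ 0.055

Under noisy-OR, P(spike | causes) = 1 − (1−0.06)·∏(1−qᵢ) over the active causes.
For the numerator, keep only minor quake=true terms: 0.039480 + 0.005432 = 0.044912
Denominator P(spike): 0.06·0.95·0.89 + 0.8966·0.95·0.11 + 0.8872·0.05·0.89 + 0.987592·0.05·0.11 = 0.189337
Posterior = 0.044912 / 0.189337 ≈ 0.237

Now also conditioning on nearby quarry blast=true:
For the numerator, keep only minor quake=true terms: 0.987592*0.05 = 0.049380
Normalizer over all consistent configurations: 0.8966*0.95 + 0.987592*0.05 = 0.901150
Posterior = 0.049380 / 0.901150 ≈ 0.055
— nearby quarry blast explains away the evidence for minor quake.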